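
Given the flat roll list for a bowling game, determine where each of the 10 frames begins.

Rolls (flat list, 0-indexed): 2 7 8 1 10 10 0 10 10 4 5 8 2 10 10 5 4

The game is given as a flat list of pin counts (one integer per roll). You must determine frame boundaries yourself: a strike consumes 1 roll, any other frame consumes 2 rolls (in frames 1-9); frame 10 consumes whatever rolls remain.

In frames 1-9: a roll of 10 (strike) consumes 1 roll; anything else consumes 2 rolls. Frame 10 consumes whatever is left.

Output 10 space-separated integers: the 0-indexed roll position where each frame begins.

Answer: 0 2 4 5 6 8 9 11 13 14

Derivation:
Frame 1 starts at roll index 0: rolls=2,7 (sum=9), consumes 2 rolls
Frame 2 starts at roll index 2: rolls=8,1 (sum=9), consumes 2 rolls
Frame 3 starts at roll index 4: roll=10 (strike), consumes 1 roll
Frame 4 starts at roll index 5: roll=10 (strike), consumes 1 roll
Frame 5 starts at roll index 6: rolls=0,10 (sum=10), consumes 2 rolls
Frame 6 starts at roll index 8: roll=10 (strike), consumes 1 roll
Frame 7 starts at roll index 9: rolls=4,5 (sum=9), consumes 2 rolls
Frame 8 starts at roll index 11: rolls=8,2 (sum=10), consumes 2 rolls
Frame 9 starts at roll index 13: roll=10 (strike), consumes 1 roll
Frame 10 starts at roll index 14: 3 remaining rolls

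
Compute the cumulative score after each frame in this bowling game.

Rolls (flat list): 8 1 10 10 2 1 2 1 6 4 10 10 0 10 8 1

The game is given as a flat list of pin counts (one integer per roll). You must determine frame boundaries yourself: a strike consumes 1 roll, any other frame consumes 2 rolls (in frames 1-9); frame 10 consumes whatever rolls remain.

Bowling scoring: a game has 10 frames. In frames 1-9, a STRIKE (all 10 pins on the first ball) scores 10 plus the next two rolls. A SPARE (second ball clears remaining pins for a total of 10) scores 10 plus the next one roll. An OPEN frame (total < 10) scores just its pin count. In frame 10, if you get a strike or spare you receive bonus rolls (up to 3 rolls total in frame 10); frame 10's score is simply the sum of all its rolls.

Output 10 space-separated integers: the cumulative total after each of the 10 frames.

Answer: 9 31 44 47 50 70 90 110 128 137

Derivation:
Frame 1: OPEN (8+1=9). Cumulative: 9
Frame 2: STRIKE. 10 + next two rolls (10+2) = 22. Cumulative: 31
Frame 3: STRIKE. 10 + next two rolls (2+1) = 13. Cumulative: 44
Frame 4: OPEN (2+1=3). Cumulative: 47
Frame 5: OPEN (2+1=3). Cumulative: 50
Frame 6: SPARE (6+4=10). 10 + next roll (10) = 20. Cumulative: 70
Frame 7: STRIKE. 10 + next two rolls (10+0) = 20. Cumulative: 90
Frame 8: STRIKE. 10 + next two rolls (0+10) = 20. Cumulative: 110
Frame 9: SPARE (0+10=10). 10 + next roll (8) = 18. Cumulative: 128
Frame 10: OPEN. Sum of all frame-10 rolls (8+1) = 9. Cumulative: 137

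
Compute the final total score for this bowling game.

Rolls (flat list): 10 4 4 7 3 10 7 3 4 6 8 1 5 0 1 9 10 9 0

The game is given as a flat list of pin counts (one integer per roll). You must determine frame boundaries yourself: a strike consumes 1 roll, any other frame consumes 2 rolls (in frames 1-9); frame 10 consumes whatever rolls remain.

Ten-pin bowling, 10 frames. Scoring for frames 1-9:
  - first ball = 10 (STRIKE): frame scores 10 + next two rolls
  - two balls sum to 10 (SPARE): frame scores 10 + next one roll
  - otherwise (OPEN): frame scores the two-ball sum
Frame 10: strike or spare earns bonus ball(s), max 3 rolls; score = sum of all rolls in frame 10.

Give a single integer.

Answer: 151

Derivation:
Frame 1: STRIKE. 10 + next two rolls (4+4) = 18. Cumulative: 18
Frame 2: OPEN (4+4=8). Cumulative: 26
Frame 3: SPARE (7+3=10). 10 + next roll (10) = 20. Cumulative: 46
Frame 4: STRIKE. 10 + next two rolls (7+3) = 20. Cumulative: 66
Frame 5: SPARE (7+3=10). 10 + next roll (4) = 14. Cumulative: 80
Frame 6: SPARE (4+6=10). 10 + next roll (8) = 18. Cumulative: 98
Frame 7: OPEN (8+1=9). Cumulative: 107
Frame 8: OPEN (5+0=5). Cumulative: 112
Frame 9: SPARE (1+9=10). 10 + next roll (10) = 20. Cumulative: 132
Frame 10: STRIKE. Sum of all frame-10 rolls (10+9+0) = 19. Cumulative: 151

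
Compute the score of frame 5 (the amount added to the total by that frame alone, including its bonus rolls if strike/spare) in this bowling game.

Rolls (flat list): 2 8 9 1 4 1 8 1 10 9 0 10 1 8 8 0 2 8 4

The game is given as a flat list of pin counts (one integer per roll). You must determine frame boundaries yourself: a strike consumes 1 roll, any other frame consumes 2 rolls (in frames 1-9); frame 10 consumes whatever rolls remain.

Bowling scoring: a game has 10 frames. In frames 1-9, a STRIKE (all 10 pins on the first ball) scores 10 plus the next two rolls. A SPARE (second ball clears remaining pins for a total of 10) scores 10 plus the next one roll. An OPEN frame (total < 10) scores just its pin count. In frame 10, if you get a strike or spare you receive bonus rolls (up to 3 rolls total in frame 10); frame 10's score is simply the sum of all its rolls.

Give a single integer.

Answer: 19

Derivation:
Frame 1: SPARE (2+8=10). 10 + next roll (9) = 19. Cumulative: 19
Frame 2: SPARE (9+1=10). 10 + next roll (4) = 14. Cumulative: 33
Frame 3: OPEN (4+1=5). Cumulative: 38
Frame 4: OPEN (8+1=9). Cumulative: 47
Frame 5: STRIKE. 10 + next two rolls (9+0) = 19. Cumulative: 66
Frame 6: OPEN (9+0=9). Cumulative: 75
Frame 7: STRIKE. 10 + next two rolls (1+8) = 19. Cumulative: 94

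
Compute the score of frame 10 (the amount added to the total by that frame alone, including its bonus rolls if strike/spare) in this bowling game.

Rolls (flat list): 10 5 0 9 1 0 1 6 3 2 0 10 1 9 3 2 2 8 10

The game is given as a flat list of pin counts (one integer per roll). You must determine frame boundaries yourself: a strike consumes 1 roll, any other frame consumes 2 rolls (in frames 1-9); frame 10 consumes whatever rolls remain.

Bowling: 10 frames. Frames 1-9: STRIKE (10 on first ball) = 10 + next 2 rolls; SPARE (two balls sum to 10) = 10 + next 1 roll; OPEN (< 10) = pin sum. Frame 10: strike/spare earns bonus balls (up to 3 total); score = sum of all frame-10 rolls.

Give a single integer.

Frame 1: STRIKE. 10 + next two rolls (5+0) = 15. Cumulative: 15
Frame 2: OPEN (5+0=5). Cumulative: 20
Frame 3: SPARE (9+1=10). 10 + next roll (0) = 10. Cumulative: 30
Frame 4: OPEN (0+1=1). Cumulative: 31
Frame 5: OPEN (6+3=9). Cumulative: 40
Frame 6: OPEN (2+0=2). Cumulative: 42
Frame 7: STRIKE. 10 + next two rolls (1+9) = 20. Cumulative: 62
Frame 8: SPARE (1+9=10). 10 + next roll (3) = 13. Cumulative: 75
Frame 9: OPEN (3+2=5). Cumulative: 80
Frame 10: SPARE. Sum of all frame-10 rolls (2+8+10) = 20. Cumulative: 100

Answer: 20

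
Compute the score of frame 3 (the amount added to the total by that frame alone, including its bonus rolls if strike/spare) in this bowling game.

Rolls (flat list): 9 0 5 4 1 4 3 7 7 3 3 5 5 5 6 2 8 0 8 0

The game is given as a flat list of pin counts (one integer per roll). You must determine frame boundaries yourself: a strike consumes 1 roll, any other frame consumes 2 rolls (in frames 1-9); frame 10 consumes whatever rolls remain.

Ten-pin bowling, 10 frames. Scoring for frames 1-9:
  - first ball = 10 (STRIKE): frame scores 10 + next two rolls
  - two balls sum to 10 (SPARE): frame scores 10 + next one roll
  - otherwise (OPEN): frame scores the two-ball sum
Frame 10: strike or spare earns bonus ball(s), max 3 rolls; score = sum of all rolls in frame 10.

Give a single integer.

Frame 1: OPEN (9+0=9). Cumulative: 9
Frame 2: OPEN (5+4=9). Cumulative: 18
Frame 3: OPEN (1+4=5). Cumulative: 23
Frame 4: SPARE (3+7=10). 10 + next roll (7) = 17. Cumulative: 40
Frame 5: SPARE (7+3=10). 10 + next roll (3) = 13. Cumulative: 53

Answer: 5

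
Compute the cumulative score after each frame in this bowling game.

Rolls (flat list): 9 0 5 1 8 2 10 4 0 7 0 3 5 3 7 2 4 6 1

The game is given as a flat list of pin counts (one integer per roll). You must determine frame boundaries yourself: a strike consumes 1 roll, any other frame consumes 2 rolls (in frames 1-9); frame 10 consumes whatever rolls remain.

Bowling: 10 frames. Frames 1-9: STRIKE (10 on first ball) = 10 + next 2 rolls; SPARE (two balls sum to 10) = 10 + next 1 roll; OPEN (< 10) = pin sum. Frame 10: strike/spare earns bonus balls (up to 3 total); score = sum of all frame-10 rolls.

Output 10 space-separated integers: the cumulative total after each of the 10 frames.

Frame 1: OPEN (9+0=9). Cumulative: 9
Frame 2: OPEN (5+1=6). Cumulative: 15
Frame 3: SPARE (8+2=10). 10 + next roll (10) = 20. Cumulative: 35
Frame 4: STRIKE. 10 + next two rolls (4+0) = 14. Cumulative: 49
Frame 5: OPEN (4+0=4). Cumulative: 53
Frame 6: OPEN (7+0=7). Cumulative: 60
Frame 7: OPEN (3+5=8). Cumulative: 68
Frame 8: SPARE (3+7=10). 10 + next roll (2) = 12. Cumulative: 80
Frame 9: OPEN (2+4=6). Cumulative: 86
Frame 10: OPEN. Sum of all frame-10 rolls (6+1) = 7. Cumulative: 93

Answer: 9 15 35 49 53 60 68 80 86 93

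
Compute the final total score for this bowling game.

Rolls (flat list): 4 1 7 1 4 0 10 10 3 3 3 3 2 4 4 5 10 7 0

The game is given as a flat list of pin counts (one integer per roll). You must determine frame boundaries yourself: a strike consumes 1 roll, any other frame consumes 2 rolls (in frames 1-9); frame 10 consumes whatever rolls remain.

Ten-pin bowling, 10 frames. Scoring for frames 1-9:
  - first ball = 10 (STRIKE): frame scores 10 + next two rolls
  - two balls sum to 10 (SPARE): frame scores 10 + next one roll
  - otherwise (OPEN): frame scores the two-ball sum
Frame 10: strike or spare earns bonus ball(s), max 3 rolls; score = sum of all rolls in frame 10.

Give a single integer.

Answer: 100

Derivation:
Frame 1: OPEN (4+1=5). Cumulative: 5
Frame 2: OPEN (7+1=8). Cumulative: 13
Frame 3: OPEN (4+0=4). Cumulative: 17
Frame 4: STRIKE. 10 + next two rolls (10+3) = 23. Cumulative: 40
Frame 5: STRIKE. 10 + next two rolls (3+3) = 16. Cumulative: 56
Frame 6: OPEN (3+3=6). Cumulative: 62
Frame 7: OPEN (3+3=6). Cumulative: 68
Frame 8: OPEN (2+4=6). Cumulative: 74
Frame 9: OPEN (4+5=9). Cumulative: 83
Frame 10: STRIKE. Sum of all frame-10 rolls (10+7+0) = 17. Cumulative: 100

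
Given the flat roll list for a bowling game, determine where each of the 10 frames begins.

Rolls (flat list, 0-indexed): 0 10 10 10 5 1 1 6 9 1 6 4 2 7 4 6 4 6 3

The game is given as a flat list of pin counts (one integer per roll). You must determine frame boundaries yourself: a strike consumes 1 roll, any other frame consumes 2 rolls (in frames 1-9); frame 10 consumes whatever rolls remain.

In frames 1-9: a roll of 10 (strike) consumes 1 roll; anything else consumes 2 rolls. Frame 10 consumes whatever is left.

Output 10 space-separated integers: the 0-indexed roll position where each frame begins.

Frame 1 starts at roll index 0: rolls=0,10 (sum=10), consumes 2 rolls
Frame 2 starts at roll index 2: roll=10 (strike), consumes 1 roll
Frame 3 starts at roll index 3: roll=10 (strike), consumes 1 roll
Frame 4 starts at roll index 4: rolls=5,1 (sum=6), consumes 2 rolls
Frame 5 starts at roll index 6: rolls=1,6 (sum=7), consumes 2 rolls
Frame 6 starts at roll index 8: rolls=9,1 (sum=10), consumes 2 rolls
Frame 7 starts at roll index 10: rolls=6,4 (sum=10), consumes 2 rolls
Frame 8 starts at roll index 12: rolls=2,7 (sum=9), consumes 2 rolls
Frame 9 starts at roll index 14: rolls=4,6 (sum=10), consumes 2 rolls
Frame 10 starts at roll index 16: 3 remaining rolls

Answer: 0 2 3 4 6 8 10 12 14 16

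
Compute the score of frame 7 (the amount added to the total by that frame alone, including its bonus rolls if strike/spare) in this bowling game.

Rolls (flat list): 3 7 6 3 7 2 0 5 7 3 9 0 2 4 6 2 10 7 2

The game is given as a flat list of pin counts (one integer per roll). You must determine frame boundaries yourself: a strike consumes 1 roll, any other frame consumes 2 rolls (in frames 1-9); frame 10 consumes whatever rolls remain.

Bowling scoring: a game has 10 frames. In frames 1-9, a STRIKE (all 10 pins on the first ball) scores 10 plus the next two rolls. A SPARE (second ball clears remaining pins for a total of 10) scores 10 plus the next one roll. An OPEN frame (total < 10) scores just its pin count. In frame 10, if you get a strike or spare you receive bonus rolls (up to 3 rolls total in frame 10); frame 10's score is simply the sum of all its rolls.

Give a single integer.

Frame 1: SPARE (3+7=10). 10 + next roll (6) = 16. Cumulative: 16
Frame 2: OPEN (6+3=9). Cumulative: 25
Frame 3: OPEN (7+2=9). Cumulative: 34
Frame 4: OPEN (0+5=5). Cumulative: 39
Frame 5: SPARE (7+3=10). 10 + next roll (9) = 19. Cumulative: 58
Frame 6: OPEN (9+0=9). Cumulative: 67
Frame 7: OPEN (2+4=6). Cumulative: 73
Frame 8: OPEN (6+2=8). Cumulative: 81
Frame 9: STRIKE. 10 + next two rolls (7+2) = 19. Cumulative: 100

Answer: 6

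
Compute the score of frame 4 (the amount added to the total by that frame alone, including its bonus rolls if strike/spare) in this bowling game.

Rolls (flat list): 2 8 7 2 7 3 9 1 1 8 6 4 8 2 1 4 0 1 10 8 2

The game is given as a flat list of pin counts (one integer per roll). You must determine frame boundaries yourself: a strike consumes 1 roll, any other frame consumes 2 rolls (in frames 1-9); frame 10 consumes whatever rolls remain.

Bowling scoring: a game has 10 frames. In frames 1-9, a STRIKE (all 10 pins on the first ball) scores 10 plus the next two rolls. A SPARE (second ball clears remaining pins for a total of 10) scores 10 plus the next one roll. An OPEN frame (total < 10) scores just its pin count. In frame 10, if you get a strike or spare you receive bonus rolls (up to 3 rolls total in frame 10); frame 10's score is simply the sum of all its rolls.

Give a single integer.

Frame 1: SPARE (2+8=10). 10 + next roll (7) = 17. Cumulative: 17
Frame 2: OPEN (7+2=9). Cumulative: 26
Frame 3: SPARE (7+3=10). 10 + next roll (9) = 19. Cumulative: 45
Frame 4: SPARE (9+1=10). 10 + next roll (1) = 11. Cumulative: 56
Frame 5: OPEN (1+8=9). Cumulative: 65
Frame 6: SPARE (6+4=10). 10 + next roll (8) = 18. Cumulative: 83

Answer: 11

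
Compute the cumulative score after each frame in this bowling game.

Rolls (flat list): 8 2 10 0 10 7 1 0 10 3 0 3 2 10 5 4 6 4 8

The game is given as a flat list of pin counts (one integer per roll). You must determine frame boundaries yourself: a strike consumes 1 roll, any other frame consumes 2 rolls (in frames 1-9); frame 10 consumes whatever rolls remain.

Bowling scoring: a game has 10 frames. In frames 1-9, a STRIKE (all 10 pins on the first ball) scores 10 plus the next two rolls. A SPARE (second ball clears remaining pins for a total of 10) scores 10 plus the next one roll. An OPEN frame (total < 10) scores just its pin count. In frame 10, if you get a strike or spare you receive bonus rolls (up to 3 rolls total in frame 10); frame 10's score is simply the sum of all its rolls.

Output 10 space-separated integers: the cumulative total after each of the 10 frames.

Answer: 20 40 57 65 78 81 86 105 114 132

Derivation:
Frame 1: SPARE (8+2=10). 10 + next roll (10) = 20. Cumulative: 20
Frame 2: STRIKE. 10 + next two rolls (0+10) = 20. Cumulative: 40
Frame 3: SPARE (0+10=10). 10 + next roll (7) = 17. Cumulative: 57
Frame 4: OPEN (7+1=8). Cumulative: 65
Frame 5: SPARE (0+10=10). 10 + next roll (3) = 13. Cumulative: 78
Frame 6: OPEN (3+0=3). Cumulative: 81
Frame 7: OPEN (3+2=5). Cumulative: 86
Frame 8: STRIKE. 10 + next two rolls (5+4) = 19. Cumulative: 105
Frame 9: OPEN (5+4=9). Cumulative: 114
Frame 10: SPARE. Sum of all frame-10 rolls (6+4+8) = 18. Cumulative: 132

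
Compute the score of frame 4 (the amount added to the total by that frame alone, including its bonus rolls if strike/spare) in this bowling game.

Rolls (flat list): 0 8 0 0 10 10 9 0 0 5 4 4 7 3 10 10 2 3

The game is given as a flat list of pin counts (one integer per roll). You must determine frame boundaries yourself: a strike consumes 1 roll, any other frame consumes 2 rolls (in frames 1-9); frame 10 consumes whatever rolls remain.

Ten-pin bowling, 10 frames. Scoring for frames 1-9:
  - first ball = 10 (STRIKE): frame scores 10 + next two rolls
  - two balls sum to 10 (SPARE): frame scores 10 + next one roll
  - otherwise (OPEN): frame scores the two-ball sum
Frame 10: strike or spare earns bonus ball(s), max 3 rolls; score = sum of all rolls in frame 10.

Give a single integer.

Answer: 19

Derivation:
Frame 1: OPEN (0+8=8). Cumulative: 8
Frame 2: OPEN (0+0=0). Cumulative: 8
Frame 3: STRIKE. 10 + next two rolls (10+9) = 29. Cumulative: 37
Frame 4: STRIKE. 10 + next two rolls (9+0) = 19. Cumulative: 56
Frame 5: OPEN (9+0=9). Cumulative: 65
Frame 6: OPEN (0+5=5). Cumulative: 70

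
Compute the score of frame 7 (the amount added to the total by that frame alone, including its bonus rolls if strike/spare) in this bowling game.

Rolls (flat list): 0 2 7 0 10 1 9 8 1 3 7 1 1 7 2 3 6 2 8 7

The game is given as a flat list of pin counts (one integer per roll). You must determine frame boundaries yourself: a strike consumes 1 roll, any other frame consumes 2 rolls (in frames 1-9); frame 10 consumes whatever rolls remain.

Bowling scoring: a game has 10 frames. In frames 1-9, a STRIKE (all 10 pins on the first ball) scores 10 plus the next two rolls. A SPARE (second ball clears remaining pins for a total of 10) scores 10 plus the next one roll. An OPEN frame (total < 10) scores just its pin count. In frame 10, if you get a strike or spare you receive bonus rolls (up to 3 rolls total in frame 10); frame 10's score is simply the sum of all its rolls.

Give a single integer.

Frame 1: OPEN (0+2=2). Cumulative: 2
Frame 2: OPEN (7+0=7). Cumulative: 9
Frame 3: STRIKE. 10 + next two rolls (1+9) = 20. Cumulative: 29
Frame 4: SPARE (1+9=10). 10 + next roll (8) = 18. Cumulative: 47
Frame 5: OPEN (8+1=9). Cumulative: 56
Frame 6: SPARE (3+7=10). 10 + next roll (1) = 11. Cumulative: 67
Frame 7: OPEN (1+1=2). Cumulative: 69
Frame 8: OPEN (7+2=9). Cumulative: 78
Frame 9: OPEN (3+6=9). Cumulative: 87

Answer: 2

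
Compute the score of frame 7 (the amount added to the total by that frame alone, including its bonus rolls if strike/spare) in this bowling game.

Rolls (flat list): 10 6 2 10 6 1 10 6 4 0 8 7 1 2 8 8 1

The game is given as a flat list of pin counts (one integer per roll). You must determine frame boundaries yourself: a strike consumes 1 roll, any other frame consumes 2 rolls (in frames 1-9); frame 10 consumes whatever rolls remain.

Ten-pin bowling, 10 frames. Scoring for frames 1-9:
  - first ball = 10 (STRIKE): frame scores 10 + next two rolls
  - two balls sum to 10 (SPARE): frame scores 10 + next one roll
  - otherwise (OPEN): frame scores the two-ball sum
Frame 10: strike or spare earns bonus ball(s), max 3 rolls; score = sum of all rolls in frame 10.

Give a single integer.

Answer: 8

Derivation:
Frame 1: STRIKE. 10 + next two rolls (6+2) = 18. Cumulative: 18
Frame 2: OPEN (6+2=8). Cumulative: 26
Frame 3: STRIKE. 10 + next two rolls (6+1) = 17. Cumulative: 43
Frame 4: OPEN (6+1=7). Cumulative: 50
Frame 5: STRIKE. 10 + next two rolls (6+4) = 20. Cumulative: 70
Frame 6: SPARE (6+4=10). 10 + next roll (0) = 10. Cumulative: 80
Frame 7: OPEN (0+8=8). Cumulative: 88
Frame 8: OPEN (7+1=8). Cumulative: 96
Frame 9: SPARE (2+8=10). 10 + next roll (8) = 18. Cumulative: 114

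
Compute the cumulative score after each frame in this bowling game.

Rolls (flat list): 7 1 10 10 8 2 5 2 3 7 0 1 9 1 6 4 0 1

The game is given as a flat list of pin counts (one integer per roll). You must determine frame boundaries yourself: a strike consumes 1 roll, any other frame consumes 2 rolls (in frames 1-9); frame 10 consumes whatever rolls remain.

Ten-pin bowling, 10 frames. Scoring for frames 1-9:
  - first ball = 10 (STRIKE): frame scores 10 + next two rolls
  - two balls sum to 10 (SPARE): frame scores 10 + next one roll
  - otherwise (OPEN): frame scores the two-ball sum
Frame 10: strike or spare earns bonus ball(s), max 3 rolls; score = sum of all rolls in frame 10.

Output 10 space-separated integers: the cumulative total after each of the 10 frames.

Answer: 8 36 56 71 78 88 89 105 115 116

Derivation:
Frame 1: OPEN (7+1=8). Cumulative: 8
Frame 2: STRIKE. 10 + next two rolls (10+8) = 28. Cumulative: 36
Frame 3: STRIKE. 10 + next two rolls (8+2) = 20. Cumulative: 56
Frame 4: SPARE (8+2=10). 10 + next roll (5) = 15. Cumulative: 71
Frame 5: OPEN (5+2=7). Cumulative: 78
Frame 6: SPARE (3+7=10). 10 + next roll (0) = 10. Cumulative: 88
Frame 7: OPEN (0+1=1). Cumulative: 89
Frame 8: SPARE (9+1=10). 10 + next roll (6) = 16. Cumulative: 105
Frame 9: SPARE (6+4=10). 10 + next roll (0) = 10. Cumulative: 115
Frame 10: OPEN. Sum of all frame-10 rolls (0+1) = 1. Cumulative: 116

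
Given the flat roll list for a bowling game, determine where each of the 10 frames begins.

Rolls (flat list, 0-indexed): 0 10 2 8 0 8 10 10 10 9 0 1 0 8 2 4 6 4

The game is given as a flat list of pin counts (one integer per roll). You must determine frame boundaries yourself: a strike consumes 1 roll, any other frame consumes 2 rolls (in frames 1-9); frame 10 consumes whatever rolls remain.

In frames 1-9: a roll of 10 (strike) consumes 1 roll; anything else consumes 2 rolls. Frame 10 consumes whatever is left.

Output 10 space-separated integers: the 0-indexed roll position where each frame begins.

Frame 1 starts at roll index 0: rolls=0,10 (sum=10), consumes 2 rolls
Frame 2 starts at roll index 2: rolls=2,8 (sum=10), consumes 2 rolls
Frame 3 starts at roll index 4: rolls=0,8 (sum=8), consumes 2 rolls
Frame 4 starts at roll index 6: roll=10 (strike), consumes 1 roll
Frame 5 starts at roll index 7: roll=10 (strike), consumes 1 roll
Frame 6 starts at roll index 8: roll=10 (strike), consumes 1 roll
Frame 7 starts at roll index 9: rolls=9,0 (sum=9), consumes 2 rolls
Frame 8 starts at roll index 11: rolls=1,0 (sum=1), consumes 2 rolls
Frame 9 starts at roll index 13: rolls=8,2 (sum=10), consumes 2 rolls
Frame 10 starts at roll index 15: 3 remaining rolls

Answer: 0 2 4 6 7 8 9 11 13 15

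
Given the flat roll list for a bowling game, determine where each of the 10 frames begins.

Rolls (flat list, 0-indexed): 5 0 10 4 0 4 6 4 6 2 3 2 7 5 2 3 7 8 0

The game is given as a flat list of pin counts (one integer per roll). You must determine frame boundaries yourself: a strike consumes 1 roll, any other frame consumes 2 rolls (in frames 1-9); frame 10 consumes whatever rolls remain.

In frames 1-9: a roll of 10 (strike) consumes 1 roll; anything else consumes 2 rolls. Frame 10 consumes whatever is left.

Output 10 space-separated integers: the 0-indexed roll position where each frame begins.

Frame 1 starts at roll index 0: rolls=5,0 (sum=5), consumes 2 rolls
Frame 2 starts at roll index 2: roll=10 (strike), consumes 1 roll
Frame 3 starts at roll index 3: rolls=4,0 (sum=4), consumes 2 rolls
Frame 4 starts at roll index 5: rolls=4,6 (sum=10), consumes 2 rolls
Frame 5 starts at roll index 7: rolls=4,6 (sum=10), consumes 2 rolls
Frame 6 starts at roll index 9: rolls=2,3 (sum=5), consumes 2 rolls
Frame 7 starts at roll index 11: rolls=2,7 (sum=9), consumes 2 rolls
Frame 8 starts at roll index 13: rolls=5,2 (sum=7), consumes 2 rolls
Frame 9 starts at roll index 15: rolls=3,7 (sum=10), consumes 2 rolls
Frame 10 starts at roll index 17: 2 remaining rolls

Answer: 0 2 3 5 7 9 11 13 15 17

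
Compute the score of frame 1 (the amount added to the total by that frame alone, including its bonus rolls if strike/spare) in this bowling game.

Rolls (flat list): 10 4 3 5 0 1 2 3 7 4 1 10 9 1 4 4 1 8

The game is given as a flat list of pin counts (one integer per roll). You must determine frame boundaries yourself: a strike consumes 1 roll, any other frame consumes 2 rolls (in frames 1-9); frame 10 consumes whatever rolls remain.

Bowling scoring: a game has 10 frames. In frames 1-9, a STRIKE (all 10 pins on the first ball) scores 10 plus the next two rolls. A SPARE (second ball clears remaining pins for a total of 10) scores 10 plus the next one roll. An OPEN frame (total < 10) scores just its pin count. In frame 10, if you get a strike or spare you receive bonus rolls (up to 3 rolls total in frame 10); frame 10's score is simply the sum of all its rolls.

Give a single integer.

Frame 1: STRIKE. 10 + next two rolls (4+3) = 17. Cumulative: 17
Frame 2: OPEN (4+3=7). Cumulative: 24
Frame 3: OPEN (5+0=5). Cumulative: 29

Answer: 17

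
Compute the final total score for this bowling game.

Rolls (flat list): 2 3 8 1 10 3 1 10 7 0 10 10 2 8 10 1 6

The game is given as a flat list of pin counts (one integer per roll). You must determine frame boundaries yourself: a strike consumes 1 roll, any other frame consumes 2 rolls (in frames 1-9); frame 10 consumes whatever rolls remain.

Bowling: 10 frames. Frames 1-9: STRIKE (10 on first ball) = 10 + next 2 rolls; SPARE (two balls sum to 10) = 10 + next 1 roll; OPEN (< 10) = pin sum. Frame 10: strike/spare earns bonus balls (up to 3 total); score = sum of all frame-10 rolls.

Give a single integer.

Frame 1: OPEN (2+3=5). Cumulative: 5
Frame 2: OPEN (8+1=9). Cumulative: 14
Frame 3: STRIKE. 10 + next two rolls (3+1) = 14. Cumulative: 28
Frame 4: OPEN (3+1=4). Cumulative: 32
Frame 5: STRIKE. 10 + next two rolls (7+0) = 17. Cumulative: 49
Frame 6: OPEN (7+0=7). Cumulative: 56
Frame 7: STRIKE. 10 + next two rolls (10+2) = 22. Cumulative: 78
Frame 8: STRIKE. 10 + next two rolls (2+8) = 20. Cumulative: 98
Frame 9: SPARE (2+8=10). 10 + next roll (10) = 20. Cumulative: 118
Frame 10: STRIKE. Sum of all frame-10 rolls (10+1+6) = 17. Cumulative: 135

Answer: 135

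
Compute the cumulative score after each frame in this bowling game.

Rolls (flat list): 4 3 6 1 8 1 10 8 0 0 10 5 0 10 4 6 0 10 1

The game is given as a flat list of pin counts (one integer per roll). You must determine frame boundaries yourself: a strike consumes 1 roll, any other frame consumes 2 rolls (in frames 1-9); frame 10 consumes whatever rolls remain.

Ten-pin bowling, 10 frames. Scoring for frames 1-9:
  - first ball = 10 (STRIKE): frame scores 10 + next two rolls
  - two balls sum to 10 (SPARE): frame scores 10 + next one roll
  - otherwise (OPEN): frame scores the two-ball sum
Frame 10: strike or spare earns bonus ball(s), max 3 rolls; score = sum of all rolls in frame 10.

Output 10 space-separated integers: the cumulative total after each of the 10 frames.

Frame 1: OPEN (4+3=7). Cumulative: 7
Frame 2: OPEN (6+1=7). Cumulative: 14
Frame 3: OPEN (8+1=9). Cumulative: 23
Frame 4: STRIKE. 10 + next two rolls (8+0) = 18. Cumulative: 41
Frame 5: OPEN (8+0=8). Cumulative: 49
Frame 6: SPARE (0+10=10). 10 + next roll (5) = 15. Cumulative: 64
Frame 7: OPEN (5+0=5). Cumulative: 69
Frame 8: STRIKE. 10 + next two rolls (4+6) = 20. Cumulative: 89
Frame 9: SPARE (4+6=10). 10 + next roll (0) = 10. Cumulative: 99
Frame 10: SPARE. Sum of all frame-10 rolls (0+10+1) = 11. Cumulative: 110

Answer: 7 14 23 41 49 64 69 89 99 110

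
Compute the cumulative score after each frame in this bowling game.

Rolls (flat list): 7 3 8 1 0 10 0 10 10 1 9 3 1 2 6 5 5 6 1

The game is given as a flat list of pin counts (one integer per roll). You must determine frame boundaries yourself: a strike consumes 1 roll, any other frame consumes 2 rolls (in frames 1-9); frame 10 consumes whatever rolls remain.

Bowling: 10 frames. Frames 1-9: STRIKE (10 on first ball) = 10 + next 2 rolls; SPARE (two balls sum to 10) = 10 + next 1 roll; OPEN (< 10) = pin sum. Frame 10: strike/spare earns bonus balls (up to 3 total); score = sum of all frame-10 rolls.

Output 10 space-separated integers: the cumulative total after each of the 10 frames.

Answer: 18 27 37 57 77 90 94 102 118 125

Derivation:
Frame 1: SPARE (7+3=10). 10 + next roll (8) = 18. Cumulative: 18
Frame 2: OPEN (8+1=9). Cumulative: 27
Frame 3: SPARE (0+10=10). 10 + next roll (0) = 10. Cumulative: 37
Frame 4: SPARE (0+10=10). 10 + next roll (10) = 20. Cumulative: 57
Frame 5: STRIKE. 10 + next two rolls (1+9) = 20. Cumulative: 77
Frame 6: SPARE (1+9=10). 10 + next roll (3) = 13. Cumulative: 90
Frame 7: OPEN (3+1=4). Cumulative: 94
Frame 8: OPEN (2+6=8). Cumulative: 102
Frame 9: SPARE (5+5=10). 10 + next roll (6) = 16. Cumulative: 118
Frame 10: OPEN. Sum of all frame-10 rolls (6+1) = 7. Cumulative: 125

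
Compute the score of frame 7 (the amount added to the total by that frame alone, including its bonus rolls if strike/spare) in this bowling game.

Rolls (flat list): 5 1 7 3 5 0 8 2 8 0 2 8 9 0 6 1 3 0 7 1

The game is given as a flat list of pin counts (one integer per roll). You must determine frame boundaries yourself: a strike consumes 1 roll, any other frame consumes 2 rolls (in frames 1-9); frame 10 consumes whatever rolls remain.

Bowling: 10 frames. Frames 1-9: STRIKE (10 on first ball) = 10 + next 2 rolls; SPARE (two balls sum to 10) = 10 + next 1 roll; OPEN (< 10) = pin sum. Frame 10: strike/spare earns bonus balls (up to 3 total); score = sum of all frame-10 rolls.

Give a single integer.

Answer: 9

Derivation:
Frame 1: OPEN (5+1=6). Cumulative: 6
Frame 2: SPARE (7+3=10). 10 + next roll (5) = 15. Cumulative: 21
Frame 3: OPEN (5+0=5). Cumulative: 26
Frame 4: SPARE (8+2=10). 10 + next roll (8) = 18. Cumulative: 44
Frame 5: OPEN (8+0=8). Cumulative: 52
Frame 6: SPARE (2+8=10). 10 + next roll (9) = 19. Cumulative: 71
Frame 7: OPEN (9+0=9). Cumulative: 80
Frame 8: OPEN (6+1=7). Cumulative: 87
Frame 9: OPEN (3+0=3). Cumulative: 90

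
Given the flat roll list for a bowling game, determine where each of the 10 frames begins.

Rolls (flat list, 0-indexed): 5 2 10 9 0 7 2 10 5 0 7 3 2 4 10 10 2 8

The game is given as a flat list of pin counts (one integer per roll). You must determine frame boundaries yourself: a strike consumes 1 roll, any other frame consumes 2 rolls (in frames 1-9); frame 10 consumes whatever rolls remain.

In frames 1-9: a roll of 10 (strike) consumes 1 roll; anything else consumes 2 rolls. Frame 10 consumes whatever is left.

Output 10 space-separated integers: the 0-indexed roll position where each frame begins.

Frame 1 starts at roll index 0: rolls=5,2 (sum=7), consumes 2 rolls
Frame 2 starts at roll index 2: roll=10 (strike), consumes 1 roll
Frame 3 starts at roll index 3: rolls=9,0 (sum=9), consumes 2 rolls
Frame 4 starts at roll index 5: rolls=7,2 (sum=9), consumes 2 rolls
Frame 5 starts at roll index 7: roll=10 (strike), consumes 1 roll
Frame 6 starts at roll index 8: rolls=5,0 (sum=5), consumes 2 rolls
Frame 7 starts at roll index 10: rolls=7,3 (sum=10), consumes 2 rolls
Frame 8 starts at roll index 12: rolls=2,4 (sum=6), consumes 2 rolls
Frame 9 starts at roll index 14: roll=10 (strike), consumes 1 roll
Frame 10 starts at roll index 15: 3 remaining rolls

Answer: 0 2 3 5 7 8 10 12 14 15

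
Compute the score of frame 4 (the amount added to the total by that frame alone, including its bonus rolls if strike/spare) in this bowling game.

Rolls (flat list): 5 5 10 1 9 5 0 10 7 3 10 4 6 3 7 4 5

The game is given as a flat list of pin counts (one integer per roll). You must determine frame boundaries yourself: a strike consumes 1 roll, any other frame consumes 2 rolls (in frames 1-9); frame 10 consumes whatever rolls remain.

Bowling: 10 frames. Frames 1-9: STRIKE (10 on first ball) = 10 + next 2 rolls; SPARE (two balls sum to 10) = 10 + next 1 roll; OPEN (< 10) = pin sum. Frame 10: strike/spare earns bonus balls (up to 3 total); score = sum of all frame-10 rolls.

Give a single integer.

Answer: 5

Derivation:
Frame 1: SPARE (5+5=10). 10 + next roll (10) = 20. Cumulative: 20
Frame 2: STRIKE. 10 + next two rolls (1+9) = 20. Cumulative: 40
Frame 3: SPARE (1+9=10). 10 + next roll (5) = 15. Cumulative: 55
Frame 4: OPEN (5+0=5). Cumulative: 60
Frame 5: STRIKE. 10 + next two rolls (7+3) = 20. Cumulative: 80
Frame 6: SPARE (7+3=10). 10 + next roll (10) = 20. Cumulative: 100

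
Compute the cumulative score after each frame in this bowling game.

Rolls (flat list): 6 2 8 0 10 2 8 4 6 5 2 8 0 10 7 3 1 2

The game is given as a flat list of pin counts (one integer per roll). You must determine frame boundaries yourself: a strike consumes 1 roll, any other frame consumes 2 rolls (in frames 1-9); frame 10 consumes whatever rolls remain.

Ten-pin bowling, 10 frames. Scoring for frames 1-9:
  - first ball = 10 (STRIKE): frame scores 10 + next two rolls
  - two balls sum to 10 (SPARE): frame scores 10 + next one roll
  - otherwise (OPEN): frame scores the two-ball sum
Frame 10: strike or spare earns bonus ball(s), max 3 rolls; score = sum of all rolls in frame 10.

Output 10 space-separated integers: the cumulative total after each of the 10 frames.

Frame 1: OPEN (6+2=8). Cumulative: 8
Frame 2: OPEN (8+0=8). Cumulative: 16
Frame 3: STRIKE. 10 + next two rolls (2+8) = 20. Cumulative: 36
Frame 4: SPARE (2+8=10). 10 + next roll (4) = 14. Cumulative: 50
Frame 5: SPARE (4+6=10). 10 + next roll (5) = 15. Cumulative: 65
Frame 6: OPEN (5+2=7). Cumulative: 72
Frame 7: OPEN (8+0=8). Cumulative: 80
Frame 8: STRIKE. 10 + next two rolls (7+3) = 20. Cumulative: 100
Frame 9: SPARE (7+3=10). 10 + next roll (1) = 11. Cumulative: 111
Frame 10: OPEN. Sum of all frame-10 rolls (1+2) = 3. Cumulative: 114

Answer: 8 16 36 50 65 72 80 100 111 114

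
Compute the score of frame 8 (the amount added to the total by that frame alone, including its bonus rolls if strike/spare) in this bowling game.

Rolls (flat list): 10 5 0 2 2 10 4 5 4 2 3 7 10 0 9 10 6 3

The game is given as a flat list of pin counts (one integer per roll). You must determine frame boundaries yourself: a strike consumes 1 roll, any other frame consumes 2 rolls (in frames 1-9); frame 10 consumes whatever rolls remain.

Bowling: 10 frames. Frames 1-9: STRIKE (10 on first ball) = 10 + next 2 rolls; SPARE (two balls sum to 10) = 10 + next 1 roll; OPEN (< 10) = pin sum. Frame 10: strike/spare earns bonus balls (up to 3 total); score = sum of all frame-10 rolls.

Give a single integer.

Answer: 19

Derivation:
Frame 1: STRIKE. 10 + next two rolls (5+0) = 15. Cumulative: 15
Frame 2: OPEN (5+0=5). Cumulative: 20
Frame 3: OPEN (2+2=4). Cumulative: 24
Frame 4: STRIKE. 10 + next two rolls (4+5) = 19. Cumulative: 43
Frame 5: OPEN (4+5=9). Cumulative: 52
Frame 6: OPEN (4+2=6). Cumulative: 58
Frame 7: SPARE (3+7=10). 10 + next roll (10) = 20. Cumulative: 78
Frame 8: STRIKE. 10 + next two rolls (0+9) = 19. Cumulative: 97
Frame 9: OPEN (0+9=9). Cumulative: 106
Frame 10: STRIKE. Sum of all frame-10 rolls (10+6+3) = 19. Cumulative: 125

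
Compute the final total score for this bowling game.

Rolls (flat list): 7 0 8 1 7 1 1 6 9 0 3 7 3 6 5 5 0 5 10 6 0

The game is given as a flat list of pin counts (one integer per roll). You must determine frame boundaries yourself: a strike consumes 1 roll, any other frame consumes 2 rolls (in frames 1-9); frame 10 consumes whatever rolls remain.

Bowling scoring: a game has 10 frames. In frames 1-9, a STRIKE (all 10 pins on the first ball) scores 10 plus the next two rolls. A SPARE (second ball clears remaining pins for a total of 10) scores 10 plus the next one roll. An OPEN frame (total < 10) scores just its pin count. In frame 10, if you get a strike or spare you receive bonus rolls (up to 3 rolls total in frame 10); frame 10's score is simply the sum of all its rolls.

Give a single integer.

Answer: 93

Derivation:
Frame 1: OPEN (7+0=7). Cumulative: 7
Frame 2: OPEN (8+1=9). Cumulative: 16
Frame 3: OPEN (7+1=8). Cumulative: 24
Frame 4: OPEN (1+6=7). Cumulative: 31
Frame 5: OPEN (9+0=9). Cumulative: 40
Frame 6: SPARE (3+7=10). 10 + next roll (3) = 13. Cumulative: 53
Frame 7: OPEN (3+6=9). Cumulative: 62
Frame 8: SPARE (5+5=10). 10 + next roll (0) = 10. Cumulative: 72
Frame 9: OPEN (0+5=5). Cumulative: 77
Frame 10: STRIKE. Sum of all frame-10 rolls (10+6+0) = 16. Cumulative: 93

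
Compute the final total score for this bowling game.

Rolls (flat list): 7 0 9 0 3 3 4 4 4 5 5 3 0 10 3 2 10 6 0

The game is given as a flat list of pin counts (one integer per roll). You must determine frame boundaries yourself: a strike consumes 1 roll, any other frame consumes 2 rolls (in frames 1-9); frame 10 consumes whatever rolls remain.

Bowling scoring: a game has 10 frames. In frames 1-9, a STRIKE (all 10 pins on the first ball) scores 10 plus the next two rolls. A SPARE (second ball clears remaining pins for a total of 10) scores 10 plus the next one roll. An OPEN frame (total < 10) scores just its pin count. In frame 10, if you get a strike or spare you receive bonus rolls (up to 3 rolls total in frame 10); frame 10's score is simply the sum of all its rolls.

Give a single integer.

Answer: 87

Derivation:
Frame 1: OPEN (7+0=7). Cumulative: 7
Frame 2: OPEN (9+0=9). Cumulative: 16
Frame 3: OPEN (3+3=6). Cumulative: 22
Frame 4: OPEN (4+4=8). Cumulative: 30
Frame 5: OPEN (4+5=9). Cumulative: 39
Frame 6: OPEN (5+3=8). Cumulative: 47
Frame 7: SPARE (0+10=10). 10 + next roll (3) = 13. Cumulative: 60
Frame 8: OPEN (3+2=5). Cumulative: 65
Frame 9: STRIKE. 10 + next two rolls (6+0) = 16. Cumulative: 81
Frame 10: OPEN. Sum of all frame-10 rolls (6+0) = 6. Cumulative: 87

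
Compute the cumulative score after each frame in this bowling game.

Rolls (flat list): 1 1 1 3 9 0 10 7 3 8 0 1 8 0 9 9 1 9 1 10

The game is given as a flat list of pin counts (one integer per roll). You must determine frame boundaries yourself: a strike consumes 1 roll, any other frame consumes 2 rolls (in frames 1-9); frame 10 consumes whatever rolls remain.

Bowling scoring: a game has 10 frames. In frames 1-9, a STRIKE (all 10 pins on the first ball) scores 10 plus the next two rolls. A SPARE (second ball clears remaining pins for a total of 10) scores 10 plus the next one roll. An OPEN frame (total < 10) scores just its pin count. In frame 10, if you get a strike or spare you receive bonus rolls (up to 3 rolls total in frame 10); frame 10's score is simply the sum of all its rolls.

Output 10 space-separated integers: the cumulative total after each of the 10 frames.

Answer: 2 6 15 35 53 61 70 79 98 118

Derivation:
Frame 1: OPEN (1+1=2). Cumulative: 2
Frame 2: OPEN (1+3=4). Cumulative: 6
Frame 3: OPEN (9+0=9). Cumulative: 15
Frame 4: STRIKE. 10 + next two rolls (7+3) = 20. Cumulative: 35
Frame 5: SPARE (7+3=10). 10 + next roll (8) = 18. Cumulative: 53
Frame 6: OPEN (8+0=8). Cumulative: 61
Frame 7: OPEN (1+8=9). Cumulative: 70
Frame 8: OPEN (0+9=9). Cumulative: 79
Frame 9: SPARE (9+1=10). 10 + next roll (9) = 19. Cumulative: 98
Frame 10: SPARE. Sum of all frame-10 rolls (9+1+10) = 20. Cumulative: 118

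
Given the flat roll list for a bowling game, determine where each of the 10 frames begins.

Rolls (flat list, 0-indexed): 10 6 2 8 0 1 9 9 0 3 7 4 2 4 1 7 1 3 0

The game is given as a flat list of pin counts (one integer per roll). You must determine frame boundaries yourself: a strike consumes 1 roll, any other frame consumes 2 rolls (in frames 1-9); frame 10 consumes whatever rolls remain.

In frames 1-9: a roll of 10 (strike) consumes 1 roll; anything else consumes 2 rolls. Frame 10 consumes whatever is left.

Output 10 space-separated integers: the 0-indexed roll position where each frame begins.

Frame 1 starts at roll index 0: roll=10 (strike), consumes 1 roll
Frame 2 starts at roll index 1: rolls=6,2 (sum=8), consumes 2 rolls
Frame 3 starts at roll index 3: rolls=8,0 (sum=8), consumes 2 rolls
Frame 4 starts at roll index 5: rolls=1,9 (sum=10), consumes 2 rolls
Frame 5 starts at roll index 7: rolls=9,0 (sum=9), consumes 2 rolls
Frame 6 starts at roll index 9: rolls=3,7 (sum=10), consumes 2 rolls
Frame 7 starts at roll index 11: rolls=4,2 (sum=6), consumes 2 rolls
Frame 8 starts at roll index 13: rolls=4,1 (sum=5), consumes 2 rolls
Frame 9 starts at roll index 15: rolls=7,1 (sum=8), consumes 2 rolls
Frame 10 starts at roll index 17: 2 remaining rolls

Answer: 0 1 3 5 7 9 11 13 15 17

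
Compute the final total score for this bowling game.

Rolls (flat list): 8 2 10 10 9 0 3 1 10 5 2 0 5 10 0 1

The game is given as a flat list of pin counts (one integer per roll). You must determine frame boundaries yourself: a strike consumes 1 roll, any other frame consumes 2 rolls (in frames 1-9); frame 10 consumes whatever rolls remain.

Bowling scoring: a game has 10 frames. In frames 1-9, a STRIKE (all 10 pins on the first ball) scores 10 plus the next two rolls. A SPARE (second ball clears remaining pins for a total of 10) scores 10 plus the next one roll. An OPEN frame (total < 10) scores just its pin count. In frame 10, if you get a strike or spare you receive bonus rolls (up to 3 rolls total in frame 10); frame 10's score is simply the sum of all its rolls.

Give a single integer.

Frame 1: SPARE (8+2=10). 10 + next roll (10) = 20. Cumulative: 20
Frame 2: STRIKE. 10 + next two rolls (10+9) = 29. Cumulative: 49
Frame 3: STRIKE. 10 + next two rolls (9+0) = 19. Cumulative: 68
Frame 4: OPEN (9+0=9). Cumulative: 77
Frame 5: OPEN (3+1=4). Cumulative: 81
Frame 6: STRIKE. 10 + next two rolls (5+2) = 17. Cumulative: 98
Frame 7: OPEN (5+2=7). Cumulative: 105
Frame 8: OPEN (0+5=5). Cumulative: 110
Frame 9: STRIKE. 10 + next two rolls (0+1) = 11. Cumulative: 121
Frame 10: OPEN. Sum of all frame-10 rolls (0+1) = 1. Cumulative: 122

Answer: 122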